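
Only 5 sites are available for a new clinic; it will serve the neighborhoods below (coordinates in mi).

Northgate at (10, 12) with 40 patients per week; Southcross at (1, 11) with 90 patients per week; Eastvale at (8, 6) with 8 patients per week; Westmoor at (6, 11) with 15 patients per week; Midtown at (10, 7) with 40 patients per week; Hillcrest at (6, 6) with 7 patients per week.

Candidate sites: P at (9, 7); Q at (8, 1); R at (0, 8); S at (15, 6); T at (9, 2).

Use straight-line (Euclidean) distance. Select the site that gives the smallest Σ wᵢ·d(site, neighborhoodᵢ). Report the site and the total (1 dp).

Total weighted distance at each candidate:
  P (9, 7): total = 1157.4
  Q (8, 1): total = 2029.5
  R (0, 8): total = 1328.3
  S (15, 6): total = 2127.8
  T (9, 2): total = 1900.0
Minimum is at P with total 1157.4 mi.

P, total 1157.4 mi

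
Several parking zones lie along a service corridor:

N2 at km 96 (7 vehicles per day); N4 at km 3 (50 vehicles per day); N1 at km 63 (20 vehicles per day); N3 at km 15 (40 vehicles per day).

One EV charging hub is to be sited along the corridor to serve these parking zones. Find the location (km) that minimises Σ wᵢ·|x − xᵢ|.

For a sum of weighted absolute distances on a line, the optimum is the weighted median (not the mean). Total weight W = 117; half-weight = 58.5.
Sort by position and accumulate weight:
  km 3 (N4, w=50) → cum 50
  km 15 (N3, w=40) → cum 90  ≥ 58.5 → median here
  km 63 (N1, w=20) → cum 110
  km 96 (N2, w=7) → cum 117
Optimal location: km 15.

x = 15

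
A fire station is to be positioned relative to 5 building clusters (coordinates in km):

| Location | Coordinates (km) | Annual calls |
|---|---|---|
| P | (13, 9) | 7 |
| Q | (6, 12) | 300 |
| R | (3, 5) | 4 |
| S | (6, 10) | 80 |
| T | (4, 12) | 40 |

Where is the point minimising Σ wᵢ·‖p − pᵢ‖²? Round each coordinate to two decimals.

(5.90, 11.52)

The minimiser of Σwᵢ‖p−pᵢ‖² is the weighted centroid p* = (Σwᵢpᵢ)/(Σwᵢ).
Σwᵢ = 431.
Σwᵢxᵢ = 7·13 + 300·6 + 4·3 + 80·6 + 40·4 = 2543.
Σwᵢyᵢ = 7·9 + 300·12 + 4·5 + 80·10 + 40·12 = 4963.
x* = 2543/431 = 5.90, y* = 4963/431 = 11.52.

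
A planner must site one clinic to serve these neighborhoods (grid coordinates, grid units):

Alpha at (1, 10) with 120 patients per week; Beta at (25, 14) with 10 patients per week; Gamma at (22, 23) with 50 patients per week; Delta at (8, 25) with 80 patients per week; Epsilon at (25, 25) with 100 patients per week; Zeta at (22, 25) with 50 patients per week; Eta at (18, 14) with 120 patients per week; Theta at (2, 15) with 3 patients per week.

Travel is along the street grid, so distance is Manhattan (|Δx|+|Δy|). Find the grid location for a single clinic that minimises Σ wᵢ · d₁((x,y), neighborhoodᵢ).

Manhattan distance separates: Σwᵢ(|x−xᵢ|+|y−yᵢ|) = Σwᵢ|x−xᵢ| + Σwᵢ|y−yᵢ|, so x and y are optimised independently as 1-D weighted medians.
Total weight W = 533; half = 266.5.
x-coordinate, sorted with cumulative weight:
  x=1 (Alpha, w=120) cum 120
  x=2 (Theta, w=3) cum 123
  x=8 (Delta, w=80) cum 203
  x=18 (Eta, w=120) cum 323  ← median
  x=22 (Gamma, w=50) cum 373
  x=22 (Zeta, w=50) cum 423
  x=25 (Beta, w=10) cum 433
  x=25 (Epsilon, w=100) cum 533
⇒ x* = 18
y-coordinate, sorted with cumulative weight:
  y=10 (Alpha, w=120) cum 120
  y=14 (Beta, w=10) cum 130
  y=14 (Eta, w=120) cum 250
  y=15 (Theta, w=3) cum 253
  y=23 (Gamma, w=50) cum 303  ← median
  y=25 (Delta, w=80) cum 383
  y=25 (Epsilon, w=100) cum 483
  y=25 (Zeta, w=50) cum 533
⇒ y* = 23

(18, 23)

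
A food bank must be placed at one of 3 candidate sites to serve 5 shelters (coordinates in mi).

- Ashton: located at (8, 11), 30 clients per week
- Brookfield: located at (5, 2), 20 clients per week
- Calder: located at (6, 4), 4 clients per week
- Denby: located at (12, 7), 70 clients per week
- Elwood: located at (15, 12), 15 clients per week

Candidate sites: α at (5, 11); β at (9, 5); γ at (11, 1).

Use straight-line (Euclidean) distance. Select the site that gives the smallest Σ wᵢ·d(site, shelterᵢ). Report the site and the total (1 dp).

Total weighted distance at each candidate:
  α (5, 11): total = 1013.4
  β (9, 5): total = 685.8
  γ (11, 1): total = 1059.6
Minimum is at β with total 685.8 mi.

β, total 685.8 mi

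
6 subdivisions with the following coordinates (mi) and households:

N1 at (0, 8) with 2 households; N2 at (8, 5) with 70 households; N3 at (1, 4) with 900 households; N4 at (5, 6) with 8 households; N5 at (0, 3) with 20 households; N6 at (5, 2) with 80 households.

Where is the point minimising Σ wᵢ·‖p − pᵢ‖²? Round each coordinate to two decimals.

(1.76, 3.92)

The minimiser of Σwᵢ‖p−pᵢ‖² is the weighted centroid p* = (Σwᵢpᵢ)/(Σwᵢ).
Σwᵢ = 1080.
Σwᵢxᵢ = 2·0 + 70·8 + 900·1 + 8·5 + 20·0 + 80·5 = 1900.
Σwᵢyᵢ = 2·8 + 70·5 + 900·4 + 8·6 + 20·3 + 80·2 = 4234.
x* = 1900/1080 = 1.76, y* = 4234/1080 = 3.92.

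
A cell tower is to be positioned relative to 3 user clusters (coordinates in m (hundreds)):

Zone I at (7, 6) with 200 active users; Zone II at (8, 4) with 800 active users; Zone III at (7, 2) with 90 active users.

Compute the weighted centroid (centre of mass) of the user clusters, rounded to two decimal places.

The minimiser of Σwᵢ‖p−pᵢ‖² is the weighted centroid p* = (Σwᵢpᵢ)/(Σwᵢ).
Σwᵢ = 1090.
Σwᵢxᵢ = 200·7 + 800·8 + 90·7 = 8430.
Σwᵢyᵢ = 200·6 + 800·4 + 90·2 = 4580.
x* = 8430/1090 = 7.73, y* = 4580/1090 = 4.20.

(7.73, 4.20)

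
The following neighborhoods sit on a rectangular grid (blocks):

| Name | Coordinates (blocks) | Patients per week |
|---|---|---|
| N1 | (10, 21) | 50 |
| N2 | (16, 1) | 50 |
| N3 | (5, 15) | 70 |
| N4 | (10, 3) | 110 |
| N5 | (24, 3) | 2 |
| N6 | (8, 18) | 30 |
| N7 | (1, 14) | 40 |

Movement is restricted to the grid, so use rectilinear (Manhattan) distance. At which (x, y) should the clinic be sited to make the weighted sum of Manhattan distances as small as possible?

(10, 14)

Manhattan distance separates: Σwᵢ(|x−xᵢ|+|y−yᵢ|) = Σwᵢ|x−xᵢ| + Σwᵢ|y−yᵢ|, so x and y are optimised independently as 1-D weighted medians.
Total weight W = 352; half = 176.
x-coordinate, sorted with cumulative weight:
  x=1 (N7, w=40) cum 40
  x=5 (N3, w=70) cum 110
  x=8 (N6, w=30) cum 140
  x=10 (N1, w=50) cum 190  ← median
  x=10 (N4, w=110) cum 300
  x=16 (N2, w=50) cum 350
  x=24 (N5, w=2) cum 352
⇒ x* = 10
y-coordinate, sorted with cumulative weight:
  y=1 (N2, w=50) cum 50
  y=3 (N4, w=110) cum 160
  y=3 (N5, w=2) cum 162
  y=14 (N7, w=40) cum 202  ← median
  y=15 (N3, w=70) cum 272
  y=18 (N6, w=30) cum 302
  y=21 (N1, w=50) cum 352
⇒ y* = 14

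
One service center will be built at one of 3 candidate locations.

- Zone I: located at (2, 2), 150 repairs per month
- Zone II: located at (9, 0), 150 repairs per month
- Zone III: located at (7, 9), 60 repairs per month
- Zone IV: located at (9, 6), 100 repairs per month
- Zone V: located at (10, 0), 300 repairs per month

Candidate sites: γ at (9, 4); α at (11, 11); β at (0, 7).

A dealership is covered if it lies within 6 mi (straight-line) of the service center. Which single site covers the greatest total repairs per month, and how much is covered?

γ, covering 610

Coverage radius r = 6 mi; a point is covered iff (Δx)²+(Δy)² ≤ 6² = 36.
  γ (9, 4): covers {Zone II, Zone III, Zone IV, Zone V} → 610
  α (11, 11): covers {Zone III, Zone IV} → 160
  β (0, 7): covers {Zone I} → 150
Maximum coverage at γ: 610 repairs per month.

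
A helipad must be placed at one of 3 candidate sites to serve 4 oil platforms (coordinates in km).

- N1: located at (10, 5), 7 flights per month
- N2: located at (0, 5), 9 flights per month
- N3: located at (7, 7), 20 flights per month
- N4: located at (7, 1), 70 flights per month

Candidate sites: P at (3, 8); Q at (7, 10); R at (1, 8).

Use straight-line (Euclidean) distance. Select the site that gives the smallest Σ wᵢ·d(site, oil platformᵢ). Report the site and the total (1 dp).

P, total 738.3 km

Total weighted distance at each candidate:
  P (3, 8): total = 738.3
  Q (7, 10): total = 808.2
  R (1, 8): total = 861.9
Minimum is at P with total 738.3 km.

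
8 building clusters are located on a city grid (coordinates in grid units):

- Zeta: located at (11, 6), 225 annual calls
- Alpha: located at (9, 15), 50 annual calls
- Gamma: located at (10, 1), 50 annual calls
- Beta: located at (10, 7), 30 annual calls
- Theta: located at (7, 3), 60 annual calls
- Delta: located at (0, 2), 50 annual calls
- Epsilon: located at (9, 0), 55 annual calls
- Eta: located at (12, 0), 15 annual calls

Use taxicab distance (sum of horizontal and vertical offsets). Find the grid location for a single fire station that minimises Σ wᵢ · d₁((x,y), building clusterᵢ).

(10, 6)

Manhattan distance separates: Σwᵢ(|x−xᵢ|+|y−yᵢ|) = Σwᵢ|x−xᵢ| + Σwᵢ|y−yᵢ|, so x and y are optimised independently as 1-D weighted medians.
Total weight W = 535; half = 267.5.
x-coordinate, sorted with cumulative weight:
  x=0 (Delta, w=50) cum 50
  x=7 (Theta, w=60) cum 110
  x=9 (Alpha, w=50) cum 160
  x=9 (Epsilon, w=55) cum 215
  x=10 (Gamma, w=50) cum 265
  x=10 (Beta, w=30) cum 295  ← median
  x=11 (Zeta, w=225) cum 520
  x=12 (Eta, w=15) cum 535
⇒ x* = 10
y-coordinate, sorted with cumulative weight:
  y=0 (Epsilon, w=55) cum 55
  y=0 (Eta, w=15) cum 70
  y=1 (Gamma, w=50) cum 120
  y=2 (Delta, w=50) cum 170
  y=3 (Theta, w=60) cum 230
  y=6 (Zeta, w=225) cum 455  ← median
  y=7 (Beta, w=30) cum 485
  y=15 (Alpha, w=50) cum 535
⇒ y* = 6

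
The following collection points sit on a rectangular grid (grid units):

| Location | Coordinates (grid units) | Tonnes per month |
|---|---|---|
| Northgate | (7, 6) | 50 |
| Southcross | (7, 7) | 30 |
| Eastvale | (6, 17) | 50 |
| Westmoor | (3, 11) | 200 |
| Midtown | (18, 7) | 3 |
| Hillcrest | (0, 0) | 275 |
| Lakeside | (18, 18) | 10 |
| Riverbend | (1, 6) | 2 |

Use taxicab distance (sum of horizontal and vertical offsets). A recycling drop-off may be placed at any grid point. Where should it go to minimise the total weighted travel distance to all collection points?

(3, 6)

Manhattan distance separates: Σwᵢ(|x−xᵢ|+|y−yᵢ|) = Σwᵢ|x−xᵢ| + Σwᵢ|y−yᵢ|, so x and y are optimised independently as 1-D weighted medians.
Total weight W = 620; half = 310.
x-coordinate, sorted with cumulative weight:
  x=0 (Hillcrest, w=275) cum 275
  x=1 (Riverbend, w=2) cum 277
  x=3 (Westmoor, w=200) cum 477  ← median
  x=6 (Eastvale, w=50) cum 527
  x=7 (Northgate, w=50) cum 577
  x=7 (Southcross, w=30) cum 607
  x=18 (Midtown, w=3) cum 610
  x=18 (Lakeside, w=10) cum 620
⇒ x* = 3
y-coordinate, sorted with cumulative weight:
  y=0 (Hillcrest, w=275) cum 275
  y=6 (Northgate, w=50) cum 325  ← median
  y=6 (Riverbend, w=2) cum 327
  y=7 (Southcross, w=30) cum 357
  y=7 (Midtown, w=3) cum 360
  y=11 (Westmoor, w=200) cum 560
  y=17 (Eastvale, w=50) cum 610
  y=18 (Lakeside, w=10) cum 620
⇒ y* = 6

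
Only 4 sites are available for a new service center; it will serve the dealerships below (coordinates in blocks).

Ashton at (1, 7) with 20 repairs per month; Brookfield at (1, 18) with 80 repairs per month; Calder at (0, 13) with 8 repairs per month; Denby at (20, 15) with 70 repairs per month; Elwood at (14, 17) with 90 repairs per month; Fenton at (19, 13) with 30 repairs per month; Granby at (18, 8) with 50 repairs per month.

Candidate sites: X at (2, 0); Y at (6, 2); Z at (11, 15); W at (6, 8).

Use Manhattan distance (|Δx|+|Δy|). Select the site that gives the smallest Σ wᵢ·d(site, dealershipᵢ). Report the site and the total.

Z, total 3584 blocks

Total weighted distance at each candidate:
  X (2, 0): total = 8820
  Y (6, 2): total = 7596
  Z (11, 15): total = 3584
  W (6, 8): total = 5548
Minimum is at Z with total 3584 blocks.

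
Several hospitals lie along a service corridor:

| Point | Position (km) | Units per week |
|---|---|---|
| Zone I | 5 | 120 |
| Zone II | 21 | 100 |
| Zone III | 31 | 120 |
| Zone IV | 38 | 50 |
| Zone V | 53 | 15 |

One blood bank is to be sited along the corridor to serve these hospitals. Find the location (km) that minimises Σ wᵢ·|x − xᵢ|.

For a sum of weighted absolute distances on a line, the optimum is the weighted median (not the mean). Total weight W = 405; half-weight = 202.5.
Sort by position and accumulate weight:
  km 5 (Zone I, w=120) → cum 120
  km 21 (Zone II, w=100) → cum 220  ≥ 202.5 → median here
  km 31 (Zone III, w=120) → cum 340
  km 38 (Zone IV, w=50) → cum 390
  km 53 (Zone V, w=15) → cum 405
Optimal location: km 21.

x = 21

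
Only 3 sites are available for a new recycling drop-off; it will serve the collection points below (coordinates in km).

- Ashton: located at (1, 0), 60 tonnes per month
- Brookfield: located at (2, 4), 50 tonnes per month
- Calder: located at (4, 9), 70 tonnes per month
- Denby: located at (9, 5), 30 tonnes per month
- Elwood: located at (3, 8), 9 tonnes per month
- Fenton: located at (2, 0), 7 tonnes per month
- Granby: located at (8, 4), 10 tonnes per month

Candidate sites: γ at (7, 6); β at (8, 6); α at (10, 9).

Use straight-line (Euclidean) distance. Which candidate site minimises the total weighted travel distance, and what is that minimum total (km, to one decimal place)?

Total weighted distance at each candidate:
  γ (7, 6): total = 1259.7
  β (8, 6): total = 1389.7
  α (10, 9): total = 1980.8
Minimum is at γ with total 1259.7 km.

γ, total 1259.7 km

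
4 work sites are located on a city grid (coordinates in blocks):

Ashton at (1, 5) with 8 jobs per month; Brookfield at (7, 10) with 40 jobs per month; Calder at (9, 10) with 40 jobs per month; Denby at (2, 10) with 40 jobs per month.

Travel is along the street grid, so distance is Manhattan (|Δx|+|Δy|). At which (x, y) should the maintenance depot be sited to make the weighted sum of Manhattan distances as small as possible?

Manhattan distance separates: Σwᵢ(|x−xᵢ|+|y−yᵢ|) = Σwᵢ|x−xᵢ| + Σwᵢ|y−yᵢ|, so x and y are optimised independently as 1-D weighted medians.
Total weight W = 128; half = 64.
x-coordinate, sorted with cumulative weight:
  x=1 (Ashton, w=8) cum 8
  x=2 (Denby, w=40) cum 48
  x=7 (Brookfield, w=40) cum 88  ← median
  x=9 (Calder, w=40) cum 128
⇒ x* = 7
y-coordinate, sorted with cumulative weight:
  y=5 (Ashton, w=8) cum 8
  y=10 (Brookfield, w=40) cum 48
  y=10 (Calder, w=40) cum 88  ← median
  y=10 (Denby, w=40) cum 128
⇒ y* = 10

(7, 10)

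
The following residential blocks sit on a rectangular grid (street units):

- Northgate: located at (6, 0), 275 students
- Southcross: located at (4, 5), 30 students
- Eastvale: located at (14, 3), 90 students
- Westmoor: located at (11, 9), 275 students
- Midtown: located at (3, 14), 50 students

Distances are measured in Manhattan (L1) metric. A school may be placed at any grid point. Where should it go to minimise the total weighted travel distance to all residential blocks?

(11, 3)

Manhattan distance separates: Σwᵢ(|x−xᵢ|+|y−yᵢ|) = Σwᵢ|x−xᵢ| + Σwᵢ|y−yᵢ|, so x and y are optimised independently as 1-D weighted medians.
Total weight W = 720; half = 360.
x-coordinate, sorted with cumulative weight:
  x=3 (Midtown, w=50) cum 50
  x=4 (Southcross, w=30) cum 80
  x=6 (Northgate, w=275) cum 355
  x=11 (Westmoor, w=275) cum 630  ← median
  x=14 (Eastvale, w=90) cum 720
⇒ x* = 11
y-coordinate, sorted with cumulative weight:
  y=0 (Northgate, w=275) cum 275
  y=3 (Eastvale, w=90) cum 365  ← median
  y=5 (Southcross, w=30) cum 395
  y=9 (Westmoor, w=275) cum 670
  y=14 (Midtown, w=50) cum 720
⇒ y* = 3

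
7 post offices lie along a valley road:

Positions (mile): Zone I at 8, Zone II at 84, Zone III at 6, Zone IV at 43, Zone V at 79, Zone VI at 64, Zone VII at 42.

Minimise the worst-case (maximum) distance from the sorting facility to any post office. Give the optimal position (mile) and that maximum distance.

location 45, max distance 39

The 1-center on a line is the midpoint of the two extreme points: leftmost at 6, rightmost at 84.
Optimal location = (6 + 84)/2 = 45; maximum distance = (84 − 6)/2 = 39.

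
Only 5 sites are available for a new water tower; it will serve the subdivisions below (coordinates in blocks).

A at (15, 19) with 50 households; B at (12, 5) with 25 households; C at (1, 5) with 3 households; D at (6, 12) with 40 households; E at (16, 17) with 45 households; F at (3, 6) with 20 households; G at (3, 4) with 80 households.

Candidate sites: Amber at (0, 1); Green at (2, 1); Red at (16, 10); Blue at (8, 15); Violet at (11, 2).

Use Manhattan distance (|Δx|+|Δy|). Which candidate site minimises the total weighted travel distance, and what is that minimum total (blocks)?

Total weighted distance at each candidate:
  Amber (0, 1): total = 4825
  Green (2, 1): total = 4305
  Red (16, 10): total = 3440
  Blue (8, 15): total = 3161
  Violet (11, 2): total = 3729
Minimum is at Blue with total 3161 blocks.

Blue, total 3161 blocks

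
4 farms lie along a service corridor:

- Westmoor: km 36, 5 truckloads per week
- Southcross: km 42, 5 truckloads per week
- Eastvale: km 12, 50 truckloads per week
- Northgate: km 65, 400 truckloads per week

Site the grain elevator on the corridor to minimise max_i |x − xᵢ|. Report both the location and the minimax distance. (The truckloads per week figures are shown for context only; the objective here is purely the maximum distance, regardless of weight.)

The 1-center on a line is the midpoint of the two extreme points: leftmost at 12, rightmost at 65.
Optimal location = (12 + 65)/2 = 38.5; maximum distance = (65 − 12)/2 = 26.5.

location 38.5, max distance 26.5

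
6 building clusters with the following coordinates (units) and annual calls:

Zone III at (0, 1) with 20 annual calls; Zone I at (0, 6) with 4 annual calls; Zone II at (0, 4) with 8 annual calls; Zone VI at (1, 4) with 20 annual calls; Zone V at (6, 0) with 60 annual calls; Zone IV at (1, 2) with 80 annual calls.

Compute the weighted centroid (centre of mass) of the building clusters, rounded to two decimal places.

(2.40, 1.65)

The minimiser of Σwᵢ‖p−pᵢ‖² is the weighted centroid p* = (Σwᵢpᵢ)/(Σwᵢ).
Σwᵢ = 192.
Σwᵢxᵢ = 20·0 + 4·0 + 8·0 + 20·1 + 60·6 + 80·1 = 460.
Σwᵢyᵢ = 20·1 + 4·6 + 8·4 + 20·4 + 60·0 + 80·2 = 316.
x* = 460/192 = 2.40, y* = 316/192 = 1.65.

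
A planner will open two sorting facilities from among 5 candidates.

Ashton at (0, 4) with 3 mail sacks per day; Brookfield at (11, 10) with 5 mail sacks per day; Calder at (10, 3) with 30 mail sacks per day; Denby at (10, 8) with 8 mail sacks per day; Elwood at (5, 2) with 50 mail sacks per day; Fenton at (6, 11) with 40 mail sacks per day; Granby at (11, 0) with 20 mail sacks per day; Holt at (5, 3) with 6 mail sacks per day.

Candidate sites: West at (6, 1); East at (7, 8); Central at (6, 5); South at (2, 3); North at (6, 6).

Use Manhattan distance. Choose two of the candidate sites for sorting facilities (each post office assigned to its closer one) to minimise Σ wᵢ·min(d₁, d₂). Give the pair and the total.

Evaluate every pair (each demand assigned to the nearer of the two):
  {West, East}: total = 659
  {West, North}: total = 735
  {West, Central}: total = 785
  {East, Central}: total = 833
  {Central, North}: total = 912
  {East, South}: total = 921
  {East, North}: total = 942
  {South, North}: total = 950
  {Central, South}: total = 953
  {West, South}: total = 985
Best pair: {West, East} with total 659.

{West, East}, total 659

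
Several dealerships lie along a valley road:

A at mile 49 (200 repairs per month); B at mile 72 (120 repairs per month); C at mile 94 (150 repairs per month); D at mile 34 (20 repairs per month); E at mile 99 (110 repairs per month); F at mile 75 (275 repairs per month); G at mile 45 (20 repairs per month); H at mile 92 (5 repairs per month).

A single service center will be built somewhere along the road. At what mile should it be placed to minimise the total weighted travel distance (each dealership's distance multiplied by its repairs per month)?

For a sum of weighted absolute distances on a line, the optimum is the weighted median (not the mean). Total weight W = 900; half-weight = 450.
Sort by position and accumulate weight:
  mile 34 (D, w=20) → cum 20
  mile 45 (G, w=20) → cum 40
  mile 49 (A, w=200) → cum 240
  mile 72 (B, w=120) → cum 360
  mile 75 (F, w=275) → cum 635  ≥ 450 → median here
  mile 92 (H, w=5) → cum 640
  mile 94 (C, w=150) → cum 790
  mile 99 (E, w=110) → cum 900
Optimal location: mile 75.

x = 75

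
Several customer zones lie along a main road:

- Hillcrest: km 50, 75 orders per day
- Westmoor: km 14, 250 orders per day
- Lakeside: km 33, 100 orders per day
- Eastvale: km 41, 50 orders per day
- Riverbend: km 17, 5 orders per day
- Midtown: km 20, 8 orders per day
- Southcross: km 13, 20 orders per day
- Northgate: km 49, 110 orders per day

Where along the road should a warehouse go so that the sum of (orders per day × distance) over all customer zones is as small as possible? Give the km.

x = 33

For a sum of weighted absolute distances on a line, the optimum is the weighted median (not the mean). Total weight W = 618; half-weight = 309.
Sort by position and accumulate weight:
  km 13 (Southcross, w=20) → cum 20
  km 14 (Westmoor, w=250) → cum 270
  km 17 (Riverbend, w=5) → cum 275
  km 20 (Midtown, w=8) → cum 283
  km 33 (Lakeside, w=100) → cum 383  ≥ 309 → median here
  km 41 (Eastvale, w=50) → cum 433
  km 49 (Northgate, w=110) → cum 543
  km 50 (Hillcrest, w=75) → cum 618
Optimal location: km 33.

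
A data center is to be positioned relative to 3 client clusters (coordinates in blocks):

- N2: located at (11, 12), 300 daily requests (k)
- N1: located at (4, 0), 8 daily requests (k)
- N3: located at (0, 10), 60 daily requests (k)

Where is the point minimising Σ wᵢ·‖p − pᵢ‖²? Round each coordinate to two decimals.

The minimiser of Σwᵢ‖p−pᵢ‖² is the weighted centroid p* = (Σwᵢpᵢ)/(Σwᵢ).
Σwᵢ = 368.
Σwᵢxᵢ = 300·11 + 8·4 + 60·0 = 3332.
Σwᵢyᵢ = 300·12 + 8·0 + 60·10 = 4200.
x* = 3332/368 = 9.05, y* = 4200/368 = 11.41.

(9.05, 11.41)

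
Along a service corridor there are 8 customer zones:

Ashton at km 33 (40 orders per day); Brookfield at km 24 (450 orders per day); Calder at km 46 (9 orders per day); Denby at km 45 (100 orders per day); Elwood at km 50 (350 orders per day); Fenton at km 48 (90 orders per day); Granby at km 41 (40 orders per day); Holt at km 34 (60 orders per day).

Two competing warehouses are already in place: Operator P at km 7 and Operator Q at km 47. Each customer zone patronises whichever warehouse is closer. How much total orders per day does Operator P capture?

450

The indifferent point is the midpoint (7+47)/2 = 27; customer zones left of it (closer to Operator P at 7) go to Operator P, those right go to Operator Q.
  Brookfield at 24 (w=450) → Operator P
  Ashton at 33 (w=40) → Operator Q
  Holt at 34 (w=60) → Operator Q
  Granby at 41 (w=40) → Operator Q
  Denby at 45 (w=100) → Operator Q
  Calder at 46 (w=9) → Operator Q
  Fenton at 48 (w=90) → Operator Q
  Elwood at 50 (w=350) → Operator Q
Operator P captures 450; Operator Q captures 689.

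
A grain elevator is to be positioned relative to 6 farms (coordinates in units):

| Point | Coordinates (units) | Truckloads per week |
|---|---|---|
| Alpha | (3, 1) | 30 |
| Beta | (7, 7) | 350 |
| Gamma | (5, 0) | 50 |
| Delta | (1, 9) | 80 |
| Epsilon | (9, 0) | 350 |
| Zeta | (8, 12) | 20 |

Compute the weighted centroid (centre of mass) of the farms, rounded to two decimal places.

(7.02, 3.91)

The minimiser of Σwᵢ‖p−pᵢ‖² is the weighted centroid p* = (Σwᵢpᵢ)/(Σwᵢ).
Σwᵢ = 880.
Σwᵢxᵢ = 30·3 + 350·7 + 50·5 + 80·1 + 350·9 + 20·8 = 6180.
Σwᵢyᵢ = 30·1 + 350·7 + 50·0 + 80·9 + 350·0 + 20·12 = 3440.
x* = 6180/880 = 7.02, y* = 3440/880 = 3.91.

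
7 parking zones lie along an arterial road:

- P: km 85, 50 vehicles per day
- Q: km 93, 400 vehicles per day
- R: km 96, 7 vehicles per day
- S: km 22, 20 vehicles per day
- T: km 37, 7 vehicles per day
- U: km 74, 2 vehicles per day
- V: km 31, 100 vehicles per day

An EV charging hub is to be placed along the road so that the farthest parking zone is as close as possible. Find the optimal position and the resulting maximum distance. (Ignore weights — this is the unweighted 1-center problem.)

The 1-center on a line is the midpoint of the two extreme points: leftmost at 22, rightmost at 96.
Optimal location = (22 + 96)/2 = 59; maximum distance = (96 − 22)/2 = 37.

location 59, max distance 37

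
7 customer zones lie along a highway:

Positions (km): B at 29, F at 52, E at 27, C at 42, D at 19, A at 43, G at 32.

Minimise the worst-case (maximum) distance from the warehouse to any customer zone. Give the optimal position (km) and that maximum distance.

The 1-center on a line is the midpoint of the two extreme points: leftmost at 19, rightmost at 52.
Optimal location = (19 + 52)/2 = 35.5; maximum distance = (52 − 19)/2 = 16.5.

location 35.5, max distance 16.5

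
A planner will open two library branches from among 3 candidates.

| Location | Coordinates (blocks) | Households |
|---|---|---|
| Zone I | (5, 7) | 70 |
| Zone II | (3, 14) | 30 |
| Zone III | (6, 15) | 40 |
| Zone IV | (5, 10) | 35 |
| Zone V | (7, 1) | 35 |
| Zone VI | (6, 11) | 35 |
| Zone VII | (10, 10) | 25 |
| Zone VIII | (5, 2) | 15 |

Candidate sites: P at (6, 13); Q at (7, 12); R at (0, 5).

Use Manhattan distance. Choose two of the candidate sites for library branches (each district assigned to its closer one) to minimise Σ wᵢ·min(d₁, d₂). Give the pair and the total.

{P, R}, total 1580

Evaluate every pair (each demand assigned to the nearer of the two):
  {P, R}: total = 1580
  {P, Q}: total = 1590
  {Q, R}: total = 1670
Best pair: {P, R} with total 1580.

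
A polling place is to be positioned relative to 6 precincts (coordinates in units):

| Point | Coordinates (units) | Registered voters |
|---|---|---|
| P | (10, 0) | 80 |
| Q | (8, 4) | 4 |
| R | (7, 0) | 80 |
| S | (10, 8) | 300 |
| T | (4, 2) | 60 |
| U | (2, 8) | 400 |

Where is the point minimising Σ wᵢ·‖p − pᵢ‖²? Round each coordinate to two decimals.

The minimiser of Σwᵢ‖p−pᵢ‖² is the weighted centroid p* = (Σwᵢpᵢ)/(Σwᵢ).
Σwᵢ = 924.
Σwᵢxᵢ = 80·10 + 4·8 + 80·7 + 300·10 + 60·4 + 400·2 = 5432.
Σwᵢyᵢ = 80·0 + 4·4 + 80·0 + 300·8 + 60·2 + 400·8 = 5736.
x* = 5432/924 = 5.88, y* = 5736/924 = 6.21.

(5.88, 6.21)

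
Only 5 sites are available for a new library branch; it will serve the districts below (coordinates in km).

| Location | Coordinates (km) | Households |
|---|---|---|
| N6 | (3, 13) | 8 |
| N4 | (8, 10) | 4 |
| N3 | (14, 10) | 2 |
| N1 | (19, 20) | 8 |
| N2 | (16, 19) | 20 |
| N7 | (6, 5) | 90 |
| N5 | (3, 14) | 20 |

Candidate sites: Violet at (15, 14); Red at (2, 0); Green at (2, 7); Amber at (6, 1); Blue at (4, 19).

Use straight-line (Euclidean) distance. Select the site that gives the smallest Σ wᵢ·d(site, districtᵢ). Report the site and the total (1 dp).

Total weighted distance at each candidate:
  Violet (15, 14): total = 1682.0
  Red (2, 0): total = 1721.2
  Green (2, 7): total = 1184.1
  Amber (6, 1): total = 1382.7
  Blue (4, 19): total = 1850.0
Minimum is at Green with total 1184.1 km.

Green, total 1184.1 km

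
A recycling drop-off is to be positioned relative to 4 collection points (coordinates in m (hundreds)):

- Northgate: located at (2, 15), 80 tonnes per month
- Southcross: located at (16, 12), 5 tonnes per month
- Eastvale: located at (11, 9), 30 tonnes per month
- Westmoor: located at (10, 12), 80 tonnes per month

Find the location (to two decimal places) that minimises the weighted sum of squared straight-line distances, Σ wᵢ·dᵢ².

The minimiser of Σwᵢ‖p−pᵢ‖² is the weighted centroid p* = (Σwᵢpᵢ)/(Σwᵢ).
Σwᵢ = 195.
Σwᵢxᵢ = 80·2 + 5·16 + 30·11 + 80·10 = 1370.
Σwᵢyᵢ = 80·15 + 5·12 + 30·9 + 80·12 = 2490.
x* = 1370/195 = 7.03, y* = 2490/195 = 12.77.

(7.03, 12.77)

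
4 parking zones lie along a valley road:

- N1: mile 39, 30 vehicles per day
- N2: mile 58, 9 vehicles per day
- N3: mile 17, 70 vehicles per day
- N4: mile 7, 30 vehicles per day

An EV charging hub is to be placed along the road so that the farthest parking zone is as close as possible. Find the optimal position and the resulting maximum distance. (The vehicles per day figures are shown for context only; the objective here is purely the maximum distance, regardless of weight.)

location 32.5, max distance 25.5

The 1-center on a line is the midpoint of the two extreme points: leftmost at 7, rightmost at 58.
Optimal location = (7 + 58)/2 = 32.5; maximum distance = (58 − 7)/2 = 25.5.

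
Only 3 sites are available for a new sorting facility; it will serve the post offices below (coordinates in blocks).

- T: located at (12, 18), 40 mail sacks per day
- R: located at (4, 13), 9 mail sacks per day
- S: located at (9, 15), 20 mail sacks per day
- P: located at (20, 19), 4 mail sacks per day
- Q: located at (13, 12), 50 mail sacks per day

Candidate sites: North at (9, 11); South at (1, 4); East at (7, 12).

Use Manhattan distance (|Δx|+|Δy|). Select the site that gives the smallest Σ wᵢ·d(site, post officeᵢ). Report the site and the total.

Total weighted distance at each candidate:
  North (9, 11): total = 869
  South (1, 4): total = 2624
  East (7, 12): total = 956
Minimum is at North with total 869 blocks.

North, total 869 blocks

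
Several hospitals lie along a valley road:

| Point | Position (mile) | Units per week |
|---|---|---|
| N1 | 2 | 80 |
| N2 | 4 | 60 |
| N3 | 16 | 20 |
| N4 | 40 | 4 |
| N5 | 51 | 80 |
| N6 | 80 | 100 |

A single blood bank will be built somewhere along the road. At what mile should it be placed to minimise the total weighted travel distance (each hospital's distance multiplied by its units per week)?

x = 51

For a sum of weighted absolute distances on a line, the optimum is the weighted median (not the mean). Total weight W = 344; half-weight = 172.
Sort by position and accumulate weight:
  mile 2 (N1, w=80) → cum 80
  mile 4 (N2, w=60) → cum 140
  mile 16 (N3, w=20) → cum 160
  mile 40 (N4, w=4) → cum 164
  mile 51 (N5, w=80) → cum 244  ≥ 172 → median here
  mile 80 (N6, w=100) → cum 344
Optimal location: mile 51.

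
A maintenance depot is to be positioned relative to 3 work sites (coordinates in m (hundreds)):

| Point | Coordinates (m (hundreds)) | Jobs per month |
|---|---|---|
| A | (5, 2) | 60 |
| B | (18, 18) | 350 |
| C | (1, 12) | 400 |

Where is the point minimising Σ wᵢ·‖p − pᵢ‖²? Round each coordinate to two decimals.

(8.64, 13.85)

The minimiser of Σwᵢ‖p−pᵢ‖² is the weighted centroid p* = (Σwᵢpᵢ)/(Σwᵢ).
Σwᵢ = 810.
Σwᵢxᵢ = 60·5 + 350·18 + 400·1 = 7000.
Σwᵢyᵢ = 60·2 + 350·18 + 400·12 = 11220.
x* = 7000/810 = 8.64, y* = 11220/810 = 13.85.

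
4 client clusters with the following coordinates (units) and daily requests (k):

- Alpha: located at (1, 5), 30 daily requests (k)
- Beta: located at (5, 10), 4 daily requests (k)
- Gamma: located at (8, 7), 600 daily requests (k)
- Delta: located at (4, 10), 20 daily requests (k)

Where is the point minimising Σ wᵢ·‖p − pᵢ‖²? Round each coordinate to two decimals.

The minimiser of Σwᵢ‖p−pᵢ‖² is the weighted centroid p* = (Σwᵢpᵢ)/(Σwᵢ).
Σwᵢ = 654.
Σwᵢxᵢ = 30·1 + 4·5 + 600·8 + 20·4 = 4930.
Σwᵢyᵢ = 30·5 + 4·10 + 600·7 + 20·10 = 4590.
x* = 4930/654 = 7.54, y* = 4590/654 = 7.02.

(7.54, 7.02)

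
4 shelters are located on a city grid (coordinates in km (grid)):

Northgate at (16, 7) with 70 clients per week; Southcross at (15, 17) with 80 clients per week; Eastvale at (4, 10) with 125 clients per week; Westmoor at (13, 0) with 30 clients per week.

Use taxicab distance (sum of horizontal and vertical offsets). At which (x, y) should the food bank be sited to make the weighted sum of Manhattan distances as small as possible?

Manhattan distance separates: Σwᵢ(|x−xᵢ|+|y−yᵢ|) = Σwᵢ|x−xᵢ| + Σwᵢ|y−yᵢ|, so x and y are optimised independently as 1-D weighted medians.
Total weight W = 305; half = 152.5.
x-coordinate, sorted with cumulative weight:
  x=4 (Eastvale, w=125) cum 125
  x=13 (Westmoor, w=30) cum 155  ← median
  x=15 (Southcross, w=80) cum 235
  x=16 (Northgate, w=70) cum 305
⇒ x* = 13
y-coordinate, sorted with cumulative weight:
  y=0 (Westmoor, w=30) cum 30
  y=7 (Northgate, w=70) cum 100
  y=10 (Eastvale, w=125) cum 225  ← median
  y=17 (Southcross, w=80) cum 305
⇒ y* = 10

(13, 10)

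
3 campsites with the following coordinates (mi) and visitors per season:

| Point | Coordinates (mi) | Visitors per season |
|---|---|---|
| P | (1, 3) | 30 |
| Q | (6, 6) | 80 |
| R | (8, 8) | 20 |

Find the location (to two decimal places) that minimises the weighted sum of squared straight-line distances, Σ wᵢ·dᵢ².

(5.15, 5.62)

The minimiser of Σwᵢ‖p−pᵢ‖² is the weighted centroid p* = (Σwᵢpᵢ)/(Σwᵢ).
Σwᵢ = 130.
Σwᵢxᵢ = 30·1 + 80·6 + 20·8 = 670.
Σwᵢyᵢ = 30·3 + 80·6 + 20·8 = 730.
x* = 670/130 = 5.15, y* = 730/130 = 5.62.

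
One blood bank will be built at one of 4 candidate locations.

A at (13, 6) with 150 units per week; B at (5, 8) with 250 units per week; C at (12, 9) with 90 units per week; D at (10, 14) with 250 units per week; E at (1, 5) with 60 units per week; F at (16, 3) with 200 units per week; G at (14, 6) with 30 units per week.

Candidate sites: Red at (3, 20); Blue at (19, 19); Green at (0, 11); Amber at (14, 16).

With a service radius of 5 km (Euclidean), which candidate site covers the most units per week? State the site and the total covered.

Amber, covering 250

Coverage radius r = 5 km; a point is covered iff (Δx)²+(Δy)² ≤ 5² = 25.
  Red (3, 20): covers {none} → 0
  Blue (19, 19): covers {none} → 0
  Green (0, 11): covers {none} → 0
  Amber (14, 16): covers {D} → 250
Maximum coverage at Amber: 250 units per week.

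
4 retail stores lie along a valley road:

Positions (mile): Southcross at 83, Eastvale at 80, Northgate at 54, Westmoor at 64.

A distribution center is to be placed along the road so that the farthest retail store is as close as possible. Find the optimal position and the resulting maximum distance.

The 1-center on a line is the midpoint of the two extreme points: leftmost at 54, rightmost at 83.
Optimal location = (54 + 83)/2 = 68.5; maximum distance = (83 − 54)/2 = 14.5.

location 68.5, max distance 14.5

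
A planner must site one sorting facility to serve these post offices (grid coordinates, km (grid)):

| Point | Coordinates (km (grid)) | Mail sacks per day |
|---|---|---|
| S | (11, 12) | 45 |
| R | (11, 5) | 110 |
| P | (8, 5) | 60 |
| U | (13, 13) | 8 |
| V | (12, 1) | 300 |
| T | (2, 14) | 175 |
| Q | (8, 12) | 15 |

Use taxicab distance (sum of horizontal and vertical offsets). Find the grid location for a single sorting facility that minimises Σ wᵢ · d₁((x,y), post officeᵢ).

Manhattan distance separates: Σwᵢ(|x−xᵢ|+|y−yᵢ|) = Σwᵢ|x−xᵢ| + Σwᵢ|y−yᵢ|, so x and y are optimised independently as 1-D weighted medians.
Total weight W = 713; half = 356.5.
x-coordinate, sorted with cumulative weight:
  x=2 (T, w=175) cum 175
  x=8 (P, w=60) cum 235
  x=8 (Q, w=15) cum 250
  x=11 (S, w=45) cum 295
  x=11 (R, w=110) cum 405  ← median
  x=12 (V, w=300) cum 705
  x=13 (U, w=8) cum 713
⇒ x* = 11
y-coordinate, sorted with cumulative weight:
  y=1 (V, w=300) cum 300
  y=5 (R, w=110) cum 410  ← median
  y=5 (P, w=60) cum 470
  y=12 (S, w=45) cum 515
  y=12 (Q, w=15) cum 530
  y=13 (U, w=8) cum 538
  y=14 (T, w=175) cum 713
⇒ y* = 5

(11, 5)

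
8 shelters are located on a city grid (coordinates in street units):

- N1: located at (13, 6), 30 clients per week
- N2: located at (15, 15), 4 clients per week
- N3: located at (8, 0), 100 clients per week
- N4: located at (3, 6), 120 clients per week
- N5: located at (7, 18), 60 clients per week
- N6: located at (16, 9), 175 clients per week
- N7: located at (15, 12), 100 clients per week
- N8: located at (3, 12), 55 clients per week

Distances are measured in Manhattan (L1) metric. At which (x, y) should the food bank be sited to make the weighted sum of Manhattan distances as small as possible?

(8, 9)

Manhattan distance separates: Σwᵢ(|x−xᵢ|+|y−yᵢ|) = Σwᵢ|x−xᵢ| + Σwᵢ|y−yᵢ|, so x and y are optimised independently as 1-D weighted medians.
Total weight W = 644; half = 322.
x-coordinate, sorted with cumulative weight:
  x=3 (N4, w=120) cum 120
  x=3 (N8, w=55) cum 175
  x=7 (N5, w=60) cum 235
  x=8 (N3, w=100) cum 335  ← median
  x=13 (N1, w=30) cum 365
  x=15 (N2, w=4) cum 369
  x=15 (N7, w=100) cum 469
  x=16 (N6, w=175) cum 644
⇒ x* = 8
y-coordinate, sorted with cumulative weight:
  y=0 (N3, w=100) cum 100
  y=6 (N1, w=30) cum 130
  y=6 (N4, w=120) cum 250
  y=9 (N6, w=175) cum 425  ← median
  y=12 (N7, w=100) cum 525
  y=12 (N8, w=55) cum 580
  y=15 (N2, w=4) cum 584
  y=18 (N5, w=60) cum 644
⇒ y* = 9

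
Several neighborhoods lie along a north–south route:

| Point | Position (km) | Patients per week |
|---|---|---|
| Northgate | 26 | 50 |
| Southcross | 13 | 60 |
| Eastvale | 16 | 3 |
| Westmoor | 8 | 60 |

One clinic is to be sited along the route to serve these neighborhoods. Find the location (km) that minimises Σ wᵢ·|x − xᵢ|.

For a sum of weighted absolute distances on a line, the optimum is the weighted median (not the mean). Total weight W = 173; half-weight = 86.5.
Sort by position and accumulate weight:
  km 8 (Westmoor, w=60) → cum 60
  km 13 (Southcross, w=60) → cum 120  ≥ 86.5 → median here
  km 16 (Eastvale, w=3) → cum 123
  km 26 (Northgate, w=50) → cum 173
Optimal location: km 13.

x = 13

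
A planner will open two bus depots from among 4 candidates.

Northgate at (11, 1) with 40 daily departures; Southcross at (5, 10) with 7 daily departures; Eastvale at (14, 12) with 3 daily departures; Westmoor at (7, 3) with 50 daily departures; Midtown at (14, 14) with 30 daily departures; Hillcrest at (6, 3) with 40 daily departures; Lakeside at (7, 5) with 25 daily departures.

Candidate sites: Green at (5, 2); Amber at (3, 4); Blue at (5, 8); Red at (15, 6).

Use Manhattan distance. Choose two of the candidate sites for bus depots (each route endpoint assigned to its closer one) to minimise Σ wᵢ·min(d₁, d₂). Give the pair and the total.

{Green, Red}, total 982

Evaluate every pair (each demand assigned to the nearer of the two):
  {Green, Red}: total = 982
  {Green, Blue}: total = 1138
  {Amber, Red}: total = 1242
  {Green, Amber}: total = 1378
  {Blue, Red}: total = 1380
  {Amber, Blue}: total = 1478
Best pair: {Green, Red} with total 982.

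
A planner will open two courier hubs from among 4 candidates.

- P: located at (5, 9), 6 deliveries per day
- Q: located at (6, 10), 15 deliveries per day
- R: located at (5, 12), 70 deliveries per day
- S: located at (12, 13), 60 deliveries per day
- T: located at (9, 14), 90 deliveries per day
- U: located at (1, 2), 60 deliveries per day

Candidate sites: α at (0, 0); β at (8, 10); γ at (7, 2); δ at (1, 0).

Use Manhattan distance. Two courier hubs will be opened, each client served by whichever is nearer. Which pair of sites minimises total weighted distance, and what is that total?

{β, δ}, total 1394

Evaluate every pair (each demand assigned to the nearer of the two):
  {β, δ}: total = 1394
  {α, β}: total = 1454
  {β, γ}: total = 1634
  {γ, δ}: total = 3369
  {α, γ}: total = 3429
  {α, δ}: total = 4963
Best pair: {β, δ} with total 1394.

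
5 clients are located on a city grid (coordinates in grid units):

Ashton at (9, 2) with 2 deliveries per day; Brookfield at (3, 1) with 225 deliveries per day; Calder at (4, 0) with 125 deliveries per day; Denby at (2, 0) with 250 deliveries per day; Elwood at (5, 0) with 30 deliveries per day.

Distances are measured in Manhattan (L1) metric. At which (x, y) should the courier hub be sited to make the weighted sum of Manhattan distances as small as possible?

(3, 0)

Manhattan distance separates: Σwᵢ(|x−xᵢ|+|y−yᵢ|) = Σwᵢ|x−xᵢ| + Σwᵢ|y−yᵢ|, so x and y are optimised independently as 1-D weighted medians.
Total weight W = 632; half = 316.
x-coordinate, sorted with cumulative weight:
  x=2 (Denby, w=250) cum 250
  x=3 (Brookfield, w=225) cum 475  ← median
  x=4 (Calder, w=125) cum 600
  x=5 (Elwood, w=30) cum 630
  x=9 (Ashton, w=2) cum 632
⇒ x* = 3
y-coordinate, sorted with cumulative weight:
  y=0 (Calder, w=125) cum 125
  y=0 (Denby, w=250) cum 375  ← median
  y=0 (Elwood, w=30) cum 405
  y=1 (Brookfield, w=225) cum 630
  y=2 (Ashton, w=2) cum 632
⇒ y* = 0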